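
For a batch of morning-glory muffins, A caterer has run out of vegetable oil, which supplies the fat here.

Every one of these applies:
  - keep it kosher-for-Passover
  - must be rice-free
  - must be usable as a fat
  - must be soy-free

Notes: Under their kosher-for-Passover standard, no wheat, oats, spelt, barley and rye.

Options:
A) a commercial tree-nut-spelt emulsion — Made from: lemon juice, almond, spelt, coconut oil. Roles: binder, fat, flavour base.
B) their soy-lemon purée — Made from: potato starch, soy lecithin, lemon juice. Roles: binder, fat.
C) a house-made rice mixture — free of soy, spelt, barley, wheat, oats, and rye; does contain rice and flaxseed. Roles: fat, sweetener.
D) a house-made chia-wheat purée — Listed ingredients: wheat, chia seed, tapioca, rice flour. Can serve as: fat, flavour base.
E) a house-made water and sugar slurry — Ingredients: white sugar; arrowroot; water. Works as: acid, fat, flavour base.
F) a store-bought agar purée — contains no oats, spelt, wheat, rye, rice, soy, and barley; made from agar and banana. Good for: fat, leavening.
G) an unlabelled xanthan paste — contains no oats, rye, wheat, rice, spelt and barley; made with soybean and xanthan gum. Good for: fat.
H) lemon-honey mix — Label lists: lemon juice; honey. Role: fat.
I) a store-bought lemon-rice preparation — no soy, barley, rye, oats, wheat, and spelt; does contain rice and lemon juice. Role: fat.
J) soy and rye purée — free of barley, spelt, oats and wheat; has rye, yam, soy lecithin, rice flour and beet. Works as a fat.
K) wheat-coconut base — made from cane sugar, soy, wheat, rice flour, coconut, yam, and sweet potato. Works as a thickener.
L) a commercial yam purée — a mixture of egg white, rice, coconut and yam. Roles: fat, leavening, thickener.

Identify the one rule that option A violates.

usable as a fat: satisfied
kosher-for-Passover: has spelt — fails
soy-free: satisfied
rice-free: satisfied

kosher-for-Passover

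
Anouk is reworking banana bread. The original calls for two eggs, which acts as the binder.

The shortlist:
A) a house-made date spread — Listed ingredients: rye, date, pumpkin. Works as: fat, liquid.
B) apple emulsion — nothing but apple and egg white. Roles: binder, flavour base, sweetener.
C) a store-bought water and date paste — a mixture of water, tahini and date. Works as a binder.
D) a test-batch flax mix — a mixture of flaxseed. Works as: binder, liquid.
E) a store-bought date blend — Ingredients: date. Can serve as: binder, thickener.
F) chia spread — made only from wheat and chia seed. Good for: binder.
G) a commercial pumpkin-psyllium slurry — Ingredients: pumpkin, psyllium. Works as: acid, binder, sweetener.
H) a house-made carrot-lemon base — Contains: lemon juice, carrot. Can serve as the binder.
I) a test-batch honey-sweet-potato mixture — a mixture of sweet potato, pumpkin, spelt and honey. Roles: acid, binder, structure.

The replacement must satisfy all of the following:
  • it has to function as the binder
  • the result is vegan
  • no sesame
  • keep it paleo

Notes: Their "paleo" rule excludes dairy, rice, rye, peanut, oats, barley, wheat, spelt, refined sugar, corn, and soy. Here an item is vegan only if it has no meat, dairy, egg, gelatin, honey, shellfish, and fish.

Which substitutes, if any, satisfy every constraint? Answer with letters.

A: not usable as a binder; has rye, so not paleo — reject
B: has egg white, so not vegan — no
C: has tahini, so not sesame-free — out
D: works as a binder, vegan, paleo — valid
E: only date; none excluded — keep
F: has wheat, so not paleo — reject
G: all constraints satisfied — keep
H: works as a binder, paleo, no sesame — valid
I: has spelt, so not paleo; has honey, so not vegan — reject

D, E, G, H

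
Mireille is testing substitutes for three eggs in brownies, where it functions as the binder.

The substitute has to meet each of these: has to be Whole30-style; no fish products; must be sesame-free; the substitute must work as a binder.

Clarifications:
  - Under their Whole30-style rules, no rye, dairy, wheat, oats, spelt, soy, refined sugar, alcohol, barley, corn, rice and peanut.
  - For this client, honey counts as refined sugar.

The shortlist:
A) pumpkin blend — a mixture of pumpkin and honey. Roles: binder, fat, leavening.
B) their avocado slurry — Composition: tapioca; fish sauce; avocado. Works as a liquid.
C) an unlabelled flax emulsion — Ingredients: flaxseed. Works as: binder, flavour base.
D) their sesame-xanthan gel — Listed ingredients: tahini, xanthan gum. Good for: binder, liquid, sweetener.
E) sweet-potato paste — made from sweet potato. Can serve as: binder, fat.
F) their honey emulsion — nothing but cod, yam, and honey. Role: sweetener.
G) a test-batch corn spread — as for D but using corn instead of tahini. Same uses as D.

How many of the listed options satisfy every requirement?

2

A: has honey, so not Whole30-style — no
B: not usable as a binder; has fish sauce, so not fish-free — no
C: no fish, Whole30-style — keep
D: has tahini, so not sesame-free — out
E: every rule checks out — OK
F: not usable as a binder; has honey, so not Whole30-style (and 1 more) — out
G: has corn, so not Whole30-style — out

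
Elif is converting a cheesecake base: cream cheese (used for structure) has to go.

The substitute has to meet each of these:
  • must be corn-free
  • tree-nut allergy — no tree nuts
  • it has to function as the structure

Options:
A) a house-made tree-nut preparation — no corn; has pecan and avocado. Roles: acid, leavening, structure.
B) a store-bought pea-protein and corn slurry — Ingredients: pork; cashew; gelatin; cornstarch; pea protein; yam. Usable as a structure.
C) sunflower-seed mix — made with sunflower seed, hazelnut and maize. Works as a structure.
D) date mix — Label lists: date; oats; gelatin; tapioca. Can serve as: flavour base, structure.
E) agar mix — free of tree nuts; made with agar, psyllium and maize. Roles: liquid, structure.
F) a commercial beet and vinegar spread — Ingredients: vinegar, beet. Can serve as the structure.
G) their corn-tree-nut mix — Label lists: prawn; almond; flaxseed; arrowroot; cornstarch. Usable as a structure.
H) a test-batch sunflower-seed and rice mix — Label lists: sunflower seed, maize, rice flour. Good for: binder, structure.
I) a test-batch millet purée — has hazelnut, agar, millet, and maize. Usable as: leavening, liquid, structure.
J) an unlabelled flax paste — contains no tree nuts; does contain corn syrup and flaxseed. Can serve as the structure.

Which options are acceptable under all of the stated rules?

A: has pecan, so not tree-nut-free — no
B: has cashew, so not tree-nut-free; has cornstarch, so not corn-free — no
C: has hazelnut, so not tree-nut-free; has maize, so not corn-free — no
D: gelatin and oats etc. — none of it excluded — keep
E: has maize, so not corn-free — reject
F: nothing on the exclusion list — OK
G: has almond, so not tree-nut-free; has cornstarch, so not corn-free — no
H: has maize, so not corn-free — reject
I: has hazelnut, so not tree-nut-free; has maize, so not corn-free — out
J: has corn syrup, so not corn-free — out

D, F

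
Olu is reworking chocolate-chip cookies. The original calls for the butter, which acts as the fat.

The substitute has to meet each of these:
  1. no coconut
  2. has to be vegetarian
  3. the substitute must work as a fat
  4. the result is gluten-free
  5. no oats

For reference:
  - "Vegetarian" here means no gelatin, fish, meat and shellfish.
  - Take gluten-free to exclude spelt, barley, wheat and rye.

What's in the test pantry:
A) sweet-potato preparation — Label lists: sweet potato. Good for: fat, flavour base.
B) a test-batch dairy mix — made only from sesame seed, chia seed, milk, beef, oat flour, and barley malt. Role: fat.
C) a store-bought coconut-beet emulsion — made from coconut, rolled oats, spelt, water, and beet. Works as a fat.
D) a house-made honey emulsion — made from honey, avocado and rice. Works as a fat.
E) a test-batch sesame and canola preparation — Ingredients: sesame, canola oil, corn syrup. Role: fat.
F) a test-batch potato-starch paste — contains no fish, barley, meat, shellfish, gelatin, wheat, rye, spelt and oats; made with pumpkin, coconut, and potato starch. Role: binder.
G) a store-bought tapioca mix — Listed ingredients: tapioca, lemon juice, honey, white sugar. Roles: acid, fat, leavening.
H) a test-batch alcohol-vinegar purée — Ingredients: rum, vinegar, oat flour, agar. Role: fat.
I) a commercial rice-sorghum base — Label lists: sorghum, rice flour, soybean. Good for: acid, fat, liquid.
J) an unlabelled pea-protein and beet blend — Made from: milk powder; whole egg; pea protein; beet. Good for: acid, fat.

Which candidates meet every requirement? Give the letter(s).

A: nothing on the exclusion list — keep
B: has beef, so not vegetarian; has barley malt, so not gluten-free (and 1 more) — reject
C: has spelt, so not gluten-free; has coconut, so not coconut-free (and 1 more) — out
D: all constraints satisfied — OK
E: all constraints satisfied — OK
F: not usable as a fat; has coconut, so not coconut-free — no
G: honey and white sugar etc. — none of it excluded — keep
H: has oat flour, so not oat-free — reject
I: all constraints satisfied — valid
J: milk powder and whole egg etc. — none of it excluded — keep

A, D, E, G, I, J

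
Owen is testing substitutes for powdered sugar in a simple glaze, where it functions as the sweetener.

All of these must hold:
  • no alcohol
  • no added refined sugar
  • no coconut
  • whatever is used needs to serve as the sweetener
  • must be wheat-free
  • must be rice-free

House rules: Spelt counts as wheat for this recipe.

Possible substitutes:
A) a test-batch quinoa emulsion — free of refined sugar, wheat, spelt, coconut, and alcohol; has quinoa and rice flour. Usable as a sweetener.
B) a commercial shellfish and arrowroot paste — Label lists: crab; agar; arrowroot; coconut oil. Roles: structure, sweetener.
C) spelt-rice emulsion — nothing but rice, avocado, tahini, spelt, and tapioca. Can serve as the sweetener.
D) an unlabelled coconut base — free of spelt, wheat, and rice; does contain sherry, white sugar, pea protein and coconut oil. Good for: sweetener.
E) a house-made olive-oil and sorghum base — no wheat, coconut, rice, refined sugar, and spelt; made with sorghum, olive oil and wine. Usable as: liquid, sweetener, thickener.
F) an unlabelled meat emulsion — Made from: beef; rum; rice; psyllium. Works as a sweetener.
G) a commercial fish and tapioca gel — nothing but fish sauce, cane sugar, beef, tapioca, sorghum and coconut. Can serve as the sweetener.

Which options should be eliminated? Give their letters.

A: has rice flour, so not rice-free — reject
B: has coconut oil, so not coconut-free — reject
C: has rice, so not rice-free; has spelt, so not wheat-free — out
D: has coconut oil, so not coconut-free; has white sugar, so not no-added-sugar (and 1 more) — out
E: has wine, so not alcohol-free — reject
F: has rice, so not rice-free; has rum, so not alcohol-free — reject
G: has coconut, so not coconut-free; has cane sugar, so not no-added-sugar — no

A, B, C, D, E, F, G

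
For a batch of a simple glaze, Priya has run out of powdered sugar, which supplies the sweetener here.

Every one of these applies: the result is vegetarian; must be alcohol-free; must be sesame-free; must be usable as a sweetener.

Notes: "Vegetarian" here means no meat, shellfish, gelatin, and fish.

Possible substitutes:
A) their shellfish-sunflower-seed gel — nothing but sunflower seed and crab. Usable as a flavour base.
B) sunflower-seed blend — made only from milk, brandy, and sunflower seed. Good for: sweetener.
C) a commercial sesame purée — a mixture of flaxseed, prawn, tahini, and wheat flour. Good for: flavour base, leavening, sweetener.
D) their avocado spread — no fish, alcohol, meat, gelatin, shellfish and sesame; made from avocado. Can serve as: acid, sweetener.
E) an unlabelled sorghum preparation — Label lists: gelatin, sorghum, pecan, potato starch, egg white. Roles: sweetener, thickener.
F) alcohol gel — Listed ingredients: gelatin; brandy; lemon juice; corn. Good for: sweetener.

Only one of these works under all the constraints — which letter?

D

A: not usable as a sweetener; has crab, so not vegetarian — out
B: has brandy, so not alcohol-free — out
C: has prawn, so not vegetarian; has tahini, so not sesame-free — no
D: vegetarian, no sesame — valid
E: has gelatin, so not vegetarian — reject
F: has gelatin, so not vegetarian; has brandy, so not alcohol-free — out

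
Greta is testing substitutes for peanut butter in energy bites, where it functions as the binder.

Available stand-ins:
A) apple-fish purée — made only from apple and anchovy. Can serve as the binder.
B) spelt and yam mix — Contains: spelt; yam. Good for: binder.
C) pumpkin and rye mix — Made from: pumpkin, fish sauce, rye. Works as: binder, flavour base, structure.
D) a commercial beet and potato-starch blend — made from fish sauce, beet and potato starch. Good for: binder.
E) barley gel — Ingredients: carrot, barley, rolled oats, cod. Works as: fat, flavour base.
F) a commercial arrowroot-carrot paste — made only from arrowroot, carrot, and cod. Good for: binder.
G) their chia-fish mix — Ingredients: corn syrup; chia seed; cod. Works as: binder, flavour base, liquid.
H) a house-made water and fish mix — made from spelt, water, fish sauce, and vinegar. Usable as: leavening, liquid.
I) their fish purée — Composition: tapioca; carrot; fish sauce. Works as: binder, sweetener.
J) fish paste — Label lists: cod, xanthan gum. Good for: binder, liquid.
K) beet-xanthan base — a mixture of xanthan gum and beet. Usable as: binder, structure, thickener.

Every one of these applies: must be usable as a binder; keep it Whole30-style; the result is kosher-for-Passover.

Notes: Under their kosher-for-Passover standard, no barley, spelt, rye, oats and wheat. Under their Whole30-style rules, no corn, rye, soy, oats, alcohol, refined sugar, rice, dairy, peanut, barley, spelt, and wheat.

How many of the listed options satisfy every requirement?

A: every rule checks out — keep
B: has spelt, so not kosher-for-Passover; has spelt, so not Whole30-style — reject
C: has rye, so not kosher-for-Passover; has rye, so not Whole30-style — no
D: works as a binder, kosher-for-Passover, Whole30-style — keep
E: not usable as a binder; has barley, so not kosher-for-Passover (and 1 more) — out
F: only cod, carrot and arrowroot; none excluded — keep
G: has corn syrup, so not Whole30-style — no
H: not usable as a binder; has spelt, so not kosher-for-Passover (and 1 more) — reject
I: works as a binder, kosher-for-Passover, Whole30-style — keep
J: works as a binder, Whole30-style, kosher-for-Passover — keep
K: only beet and xanthan gum; none excluded — valid

6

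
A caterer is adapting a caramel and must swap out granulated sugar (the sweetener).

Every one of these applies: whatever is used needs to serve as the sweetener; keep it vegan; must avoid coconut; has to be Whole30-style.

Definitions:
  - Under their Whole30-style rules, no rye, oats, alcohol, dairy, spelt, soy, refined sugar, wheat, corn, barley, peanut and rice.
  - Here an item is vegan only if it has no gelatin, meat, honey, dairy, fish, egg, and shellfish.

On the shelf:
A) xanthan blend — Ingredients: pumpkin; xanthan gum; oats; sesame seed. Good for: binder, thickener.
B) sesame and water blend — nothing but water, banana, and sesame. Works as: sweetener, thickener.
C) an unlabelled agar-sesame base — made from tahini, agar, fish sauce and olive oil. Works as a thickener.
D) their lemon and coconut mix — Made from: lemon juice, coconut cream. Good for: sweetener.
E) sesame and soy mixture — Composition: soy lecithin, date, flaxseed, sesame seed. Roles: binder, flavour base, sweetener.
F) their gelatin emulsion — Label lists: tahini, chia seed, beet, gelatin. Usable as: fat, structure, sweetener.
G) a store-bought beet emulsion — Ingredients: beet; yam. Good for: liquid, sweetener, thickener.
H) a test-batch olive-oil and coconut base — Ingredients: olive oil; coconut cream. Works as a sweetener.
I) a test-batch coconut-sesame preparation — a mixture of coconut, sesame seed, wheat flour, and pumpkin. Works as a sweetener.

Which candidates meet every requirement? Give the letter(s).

B, G

A: not usable as a sweetener; has oats, so not Whole30-style — reject
B: no coconut, vegan — keep
C: not usable as a sweetener; has fish sauce, so not vegan — out
D: has coconut cream, so not coconut-free — no
E: has soy lecithin, so not Whole30-style — out
F: has gelatin, so not vegan — out
G: works as a sweetener, Whole30-style, vegan — OK
H: has coconut cream, so not coconut-free — no
I: has wheat flour, so not Whole30-style; has coconut, so not coconut-free — no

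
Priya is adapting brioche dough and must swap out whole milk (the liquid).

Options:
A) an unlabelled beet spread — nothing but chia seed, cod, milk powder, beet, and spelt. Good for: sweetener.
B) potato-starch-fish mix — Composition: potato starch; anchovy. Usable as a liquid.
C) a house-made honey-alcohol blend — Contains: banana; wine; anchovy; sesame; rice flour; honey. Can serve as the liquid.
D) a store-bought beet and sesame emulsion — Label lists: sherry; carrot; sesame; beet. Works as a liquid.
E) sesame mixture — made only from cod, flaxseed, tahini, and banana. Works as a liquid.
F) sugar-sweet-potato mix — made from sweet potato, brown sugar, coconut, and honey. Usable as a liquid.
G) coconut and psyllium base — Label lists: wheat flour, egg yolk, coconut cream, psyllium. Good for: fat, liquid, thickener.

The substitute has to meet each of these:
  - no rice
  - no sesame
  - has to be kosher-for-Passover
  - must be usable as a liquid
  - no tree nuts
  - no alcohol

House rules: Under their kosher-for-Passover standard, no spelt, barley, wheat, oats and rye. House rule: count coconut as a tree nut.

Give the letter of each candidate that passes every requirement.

B

A: not usable as a liquid; has spelt, so not kosher-for-Passover — out
B: kosher-for-Passover, no alcohol — keep
C: has rice flour, so not rice-free; has wine, so not alcohol-free (and 1 more) — no
D: has sherry, so not alcohol-free; has sesame, so not sesame-free — reject
E: has tahini, so not sesame-free — out
F: has coconut, so not tree-nut-free — reject
G: has wheat flour, so not kosher-for-Passover; has coconut cream, so not tree-nut-free — out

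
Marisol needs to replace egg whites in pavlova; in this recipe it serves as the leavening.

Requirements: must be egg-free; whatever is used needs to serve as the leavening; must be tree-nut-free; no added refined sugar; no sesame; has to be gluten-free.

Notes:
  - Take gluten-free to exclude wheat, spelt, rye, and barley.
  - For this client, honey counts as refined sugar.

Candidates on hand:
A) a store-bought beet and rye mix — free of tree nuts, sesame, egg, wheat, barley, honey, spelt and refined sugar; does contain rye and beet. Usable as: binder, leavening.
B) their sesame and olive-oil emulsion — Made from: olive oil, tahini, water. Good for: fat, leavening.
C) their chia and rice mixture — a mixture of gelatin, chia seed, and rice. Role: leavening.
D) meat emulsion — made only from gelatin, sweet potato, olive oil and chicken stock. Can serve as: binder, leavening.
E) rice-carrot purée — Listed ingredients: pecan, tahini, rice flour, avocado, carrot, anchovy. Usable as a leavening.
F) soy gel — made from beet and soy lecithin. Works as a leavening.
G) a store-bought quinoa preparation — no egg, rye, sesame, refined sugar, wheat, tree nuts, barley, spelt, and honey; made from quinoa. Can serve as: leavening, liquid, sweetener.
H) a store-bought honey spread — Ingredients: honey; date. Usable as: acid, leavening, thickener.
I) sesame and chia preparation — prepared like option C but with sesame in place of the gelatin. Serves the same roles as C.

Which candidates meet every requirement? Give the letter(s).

C, D, F, G

A: has rye, so not gluten-free — no
B: has tahini, so not sesame-free — no
C: nothing on the exclusion list — OK
D: gelatin and chicken stock etc. — none of it excluded — OK
E: has tahini, so not sesame-free; has pecan, so not tree-nut-free — out
F: only soy lecithin and beet; none excluded — valid
G: works as a leavening, no sesame, no-added-sugar — OK
H: has honey, so not no-added-sugar — out
I: has sesame, so not sesame-free — reject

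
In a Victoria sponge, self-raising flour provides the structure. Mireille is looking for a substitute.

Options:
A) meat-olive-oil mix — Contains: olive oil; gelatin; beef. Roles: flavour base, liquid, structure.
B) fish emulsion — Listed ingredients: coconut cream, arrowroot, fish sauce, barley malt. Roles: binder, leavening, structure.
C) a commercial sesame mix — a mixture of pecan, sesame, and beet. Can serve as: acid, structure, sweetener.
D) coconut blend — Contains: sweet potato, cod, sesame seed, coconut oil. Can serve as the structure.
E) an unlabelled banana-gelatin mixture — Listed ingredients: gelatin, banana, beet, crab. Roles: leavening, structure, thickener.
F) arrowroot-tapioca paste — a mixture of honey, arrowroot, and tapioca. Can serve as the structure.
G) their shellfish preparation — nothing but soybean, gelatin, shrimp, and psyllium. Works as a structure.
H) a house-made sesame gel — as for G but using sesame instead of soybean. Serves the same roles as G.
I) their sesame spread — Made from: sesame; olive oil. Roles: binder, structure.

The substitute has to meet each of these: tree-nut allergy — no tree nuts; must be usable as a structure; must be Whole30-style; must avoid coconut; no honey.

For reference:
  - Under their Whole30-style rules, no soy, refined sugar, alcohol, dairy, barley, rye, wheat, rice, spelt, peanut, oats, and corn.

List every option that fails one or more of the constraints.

B, C, D, F, G

A: no honey, no tree nuts — keep
B: has barley malt, so not Whole30-style; has coconut cream, so not coconut-free — out
C: has pecan, so not tree-nut-free — no
D: has coconut oil, so not coconut-free — reject
E: Whole30-style, no tree nuts — valid
F: has honey, so not honey-free — no
G: has soybean, so not Whole30-style — reject
H: works as a structure, no honey, Whole30-style — keep
I: no honey, no coconut — OK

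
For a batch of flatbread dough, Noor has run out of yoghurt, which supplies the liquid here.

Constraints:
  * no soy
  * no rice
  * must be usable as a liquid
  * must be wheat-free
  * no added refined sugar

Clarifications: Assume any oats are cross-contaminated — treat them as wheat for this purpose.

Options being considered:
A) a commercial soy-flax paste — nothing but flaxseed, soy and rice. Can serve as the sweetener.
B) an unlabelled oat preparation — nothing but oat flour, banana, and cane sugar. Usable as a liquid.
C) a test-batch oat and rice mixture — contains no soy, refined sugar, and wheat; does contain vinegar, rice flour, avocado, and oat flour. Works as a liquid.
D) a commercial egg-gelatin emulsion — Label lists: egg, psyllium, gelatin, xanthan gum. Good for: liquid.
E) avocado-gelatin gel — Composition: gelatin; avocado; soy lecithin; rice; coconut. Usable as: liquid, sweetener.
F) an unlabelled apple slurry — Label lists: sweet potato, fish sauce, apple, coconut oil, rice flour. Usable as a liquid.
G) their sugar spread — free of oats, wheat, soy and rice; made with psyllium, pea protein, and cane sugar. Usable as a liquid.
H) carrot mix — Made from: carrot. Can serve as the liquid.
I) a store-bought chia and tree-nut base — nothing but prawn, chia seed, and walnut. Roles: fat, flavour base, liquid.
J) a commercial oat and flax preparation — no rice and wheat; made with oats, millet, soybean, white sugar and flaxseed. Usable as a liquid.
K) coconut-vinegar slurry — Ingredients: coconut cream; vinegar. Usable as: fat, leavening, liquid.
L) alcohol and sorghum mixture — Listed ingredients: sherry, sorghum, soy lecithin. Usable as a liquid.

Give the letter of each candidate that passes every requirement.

A: not usable as a liquid; has rice, so not rice-free (and 1 more) — reject
B: has cane sugar, so not no-added-sugar; has oat flour, so not wheat-free — reject
C: has rice flour, so not rice-free; has oat flour, so not wheat-free — out
D: egg and gelatin etc. — none of it excluded — keep
E: has rice, so not rice-free; has soy lecithin, so not soy-free — out
F: has rice flour, so not rice-free — reject
G: has cane sugar, so not no-added-sugar — reject
H: works as a liquid, no rice, no refined sugar — OK
I: works as a liquid, wheat-free, no refined sugar — OK
J: has white sugar, so not no-added-sugar; has oats, so not wheat-free (and 1 more) — no
K: works as a liquid, no soy, no refined sugar — keep
L: has soy lecithin, so not soy-free — reject

D, H, I, K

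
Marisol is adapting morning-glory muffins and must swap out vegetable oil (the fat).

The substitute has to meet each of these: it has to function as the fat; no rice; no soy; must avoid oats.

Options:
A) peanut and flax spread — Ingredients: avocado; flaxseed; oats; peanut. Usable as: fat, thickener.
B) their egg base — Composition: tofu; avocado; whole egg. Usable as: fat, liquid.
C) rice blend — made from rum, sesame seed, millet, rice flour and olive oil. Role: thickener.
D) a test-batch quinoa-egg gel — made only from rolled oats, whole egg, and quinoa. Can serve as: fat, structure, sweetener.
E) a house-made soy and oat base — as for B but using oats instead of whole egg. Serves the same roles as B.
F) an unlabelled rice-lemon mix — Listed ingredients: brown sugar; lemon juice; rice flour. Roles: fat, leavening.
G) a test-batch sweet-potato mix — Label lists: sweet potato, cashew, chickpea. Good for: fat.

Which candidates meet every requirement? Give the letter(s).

A: has oats, so not oat-free — reject
B: has tofu, so not soy-free — out
C: not usable as a fat; has rice flour, so not rice-free — out
D: has rolled oats, so not oat-free — out
E: has oats, so not oat-free; has tofu, so not soy-free — no
F: has rice flour, so not rice-free — reject
G: works as a fat, no oats, no soy — valid

G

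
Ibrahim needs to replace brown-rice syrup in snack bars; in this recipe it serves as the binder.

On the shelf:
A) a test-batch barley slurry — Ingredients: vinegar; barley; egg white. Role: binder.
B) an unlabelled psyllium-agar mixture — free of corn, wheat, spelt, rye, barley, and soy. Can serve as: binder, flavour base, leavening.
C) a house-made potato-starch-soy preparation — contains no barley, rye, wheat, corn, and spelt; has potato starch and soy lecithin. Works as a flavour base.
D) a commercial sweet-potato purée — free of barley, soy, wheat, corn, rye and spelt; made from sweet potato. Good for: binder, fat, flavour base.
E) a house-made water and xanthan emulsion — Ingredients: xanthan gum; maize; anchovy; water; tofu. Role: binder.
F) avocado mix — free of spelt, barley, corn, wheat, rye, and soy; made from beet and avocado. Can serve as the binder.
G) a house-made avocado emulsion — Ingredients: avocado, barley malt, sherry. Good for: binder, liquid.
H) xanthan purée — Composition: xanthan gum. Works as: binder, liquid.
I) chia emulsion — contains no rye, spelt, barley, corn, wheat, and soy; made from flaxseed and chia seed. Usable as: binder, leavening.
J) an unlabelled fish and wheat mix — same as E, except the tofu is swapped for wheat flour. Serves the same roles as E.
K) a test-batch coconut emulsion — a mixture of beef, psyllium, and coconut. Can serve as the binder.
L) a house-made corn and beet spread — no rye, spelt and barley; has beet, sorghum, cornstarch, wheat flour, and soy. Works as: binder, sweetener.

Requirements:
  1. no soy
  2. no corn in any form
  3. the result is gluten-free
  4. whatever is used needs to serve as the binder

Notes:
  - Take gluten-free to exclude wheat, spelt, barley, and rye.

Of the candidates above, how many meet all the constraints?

A: has barley, so not gluten-free — out
B: nothing on the exclusion list — keep
C: not usable as a binder; has soy lecithin, so not soy-free — out
D: works as a binder, no soy, gluten-free — OK
E: has tofu, so not soy-free; has maize, so not corn-free — no
F: nothing on the exclusion list — OK
G: has barley malt, so not gluten-free — no
H: gluten-free, no corn — keep
I: no soy, gluten-free — keep
J: has wheat flour, so not gluten-free; has maize, so not corn-free — reject
K: works as a binder, no soy, no corn — OK
L: has wheat flour, so not gluten-free; has soy, so not soy-free (and 1 more) — no

6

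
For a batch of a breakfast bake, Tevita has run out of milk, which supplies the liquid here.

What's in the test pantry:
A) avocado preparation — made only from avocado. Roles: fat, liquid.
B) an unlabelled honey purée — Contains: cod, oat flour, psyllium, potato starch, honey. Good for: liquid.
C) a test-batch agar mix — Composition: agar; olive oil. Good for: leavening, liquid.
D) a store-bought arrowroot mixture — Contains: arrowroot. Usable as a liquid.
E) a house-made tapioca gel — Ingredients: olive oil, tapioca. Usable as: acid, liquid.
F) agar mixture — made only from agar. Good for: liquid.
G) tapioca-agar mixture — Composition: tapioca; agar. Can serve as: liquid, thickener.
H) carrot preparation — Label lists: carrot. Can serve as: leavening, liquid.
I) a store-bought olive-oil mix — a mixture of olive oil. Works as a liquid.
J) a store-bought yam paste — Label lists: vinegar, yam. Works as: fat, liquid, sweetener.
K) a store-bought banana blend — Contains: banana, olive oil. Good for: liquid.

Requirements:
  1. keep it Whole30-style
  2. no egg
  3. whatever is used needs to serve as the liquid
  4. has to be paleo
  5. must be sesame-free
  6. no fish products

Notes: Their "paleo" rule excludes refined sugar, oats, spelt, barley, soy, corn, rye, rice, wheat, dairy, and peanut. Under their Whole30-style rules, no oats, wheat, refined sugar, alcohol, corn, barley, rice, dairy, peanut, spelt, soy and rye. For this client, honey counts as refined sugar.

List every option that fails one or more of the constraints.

B

A: Whole30-style, no fish — keep
B: has honey, so not paleo; has honey, so not Whole30-style (and 1 more) — reject
C: only agar and olive oil; none excluded — OK
D: Whole30-style, no sesame — OK
E: every rule checks out — keep
F: works as a liquid, Whole30-style, no fish — OK
G: works as a liquid, no egg, paleo — OK
H: works as a liquid, no fish, no sesame — OK
I: Whole30-style, no fish — keep
J: works as a liquid, Whole30-style, no sesame — OK
K: only olive oil and banana; none excluded — OK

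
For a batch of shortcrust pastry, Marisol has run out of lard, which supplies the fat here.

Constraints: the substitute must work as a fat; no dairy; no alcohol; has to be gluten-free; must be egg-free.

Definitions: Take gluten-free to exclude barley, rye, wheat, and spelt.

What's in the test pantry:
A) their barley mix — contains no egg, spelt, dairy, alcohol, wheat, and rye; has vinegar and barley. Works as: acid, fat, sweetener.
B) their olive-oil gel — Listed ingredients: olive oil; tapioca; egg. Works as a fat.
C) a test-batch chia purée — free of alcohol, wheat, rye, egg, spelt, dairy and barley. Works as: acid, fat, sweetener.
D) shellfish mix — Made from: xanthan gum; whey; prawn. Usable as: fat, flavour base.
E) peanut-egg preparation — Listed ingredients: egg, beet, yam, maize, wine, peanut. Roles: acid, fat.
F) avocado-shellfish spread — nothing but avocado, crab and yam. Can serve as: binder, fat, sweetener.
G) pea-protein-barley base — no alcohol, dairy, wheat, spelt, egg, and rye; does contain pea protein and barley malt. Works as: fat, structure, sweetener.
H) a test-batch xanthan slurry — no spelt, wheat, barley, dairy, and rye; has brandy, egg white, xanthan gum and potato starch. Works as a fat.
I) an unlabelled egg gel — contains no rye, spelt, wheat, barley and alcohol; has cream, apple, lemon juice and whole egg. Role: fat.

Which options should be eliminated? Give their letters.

A, B, D, E, G, H, I

A: has barley, so not gluten-free — reject
B: has egg, so not egg-free — out
C: gluten-free, no alcohol — keep
D: has whey, so not dairy-free — out
E: has egg, so not egg-free; has wine, so not alcohol-free — no
F: every rule checks out — valid
G: has barley malt, so not gluten-free — reject
H: has egg white, so not egg-free; has brandy, so not alcohol-free — no
I: has whole egg, so not egg-free; has cream, so not dairy-free — no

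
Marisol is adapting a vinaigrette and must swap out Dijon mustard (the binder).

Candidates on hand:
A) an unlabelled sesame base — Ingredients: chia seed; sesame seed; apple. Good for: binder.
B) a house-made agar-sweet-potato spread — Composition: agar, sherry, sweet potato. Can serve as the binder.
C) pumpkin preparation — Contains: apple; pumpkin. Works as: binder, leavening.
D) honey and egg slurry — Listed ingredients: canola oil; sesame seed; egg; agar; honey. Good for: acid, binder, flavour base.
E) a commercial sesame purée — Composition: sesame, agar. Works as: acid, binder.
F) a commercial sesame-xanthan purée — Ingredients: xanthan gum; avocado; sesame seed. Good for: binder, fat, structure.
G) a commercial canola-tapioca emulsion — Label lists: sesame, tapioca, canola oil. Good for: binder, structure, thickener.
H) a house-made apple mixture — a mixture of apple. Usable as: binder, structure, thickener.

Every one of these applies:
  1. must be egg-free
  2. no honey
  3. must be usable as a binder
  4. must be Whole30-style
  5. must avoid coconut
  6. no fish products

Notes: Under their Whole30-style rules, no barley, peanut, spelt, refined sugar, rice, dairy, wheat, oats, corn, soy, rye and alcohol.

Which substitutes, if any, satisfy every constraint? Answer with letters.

A: no honey, no fish — keep
B: has sherry, so not Whole30-style — reject
C: works as a binder, no honey, no fish — keep
D: has honey, so not honey-free; has egg, so not egg-free — reject
E: all constraints satisfied — keep
F: only sesame seed, avocado, and xanthan gum; none excluded — keep
G: all constraints satisfied — OK
H: only apple; none excluded — keep

A, C, E, F, G, H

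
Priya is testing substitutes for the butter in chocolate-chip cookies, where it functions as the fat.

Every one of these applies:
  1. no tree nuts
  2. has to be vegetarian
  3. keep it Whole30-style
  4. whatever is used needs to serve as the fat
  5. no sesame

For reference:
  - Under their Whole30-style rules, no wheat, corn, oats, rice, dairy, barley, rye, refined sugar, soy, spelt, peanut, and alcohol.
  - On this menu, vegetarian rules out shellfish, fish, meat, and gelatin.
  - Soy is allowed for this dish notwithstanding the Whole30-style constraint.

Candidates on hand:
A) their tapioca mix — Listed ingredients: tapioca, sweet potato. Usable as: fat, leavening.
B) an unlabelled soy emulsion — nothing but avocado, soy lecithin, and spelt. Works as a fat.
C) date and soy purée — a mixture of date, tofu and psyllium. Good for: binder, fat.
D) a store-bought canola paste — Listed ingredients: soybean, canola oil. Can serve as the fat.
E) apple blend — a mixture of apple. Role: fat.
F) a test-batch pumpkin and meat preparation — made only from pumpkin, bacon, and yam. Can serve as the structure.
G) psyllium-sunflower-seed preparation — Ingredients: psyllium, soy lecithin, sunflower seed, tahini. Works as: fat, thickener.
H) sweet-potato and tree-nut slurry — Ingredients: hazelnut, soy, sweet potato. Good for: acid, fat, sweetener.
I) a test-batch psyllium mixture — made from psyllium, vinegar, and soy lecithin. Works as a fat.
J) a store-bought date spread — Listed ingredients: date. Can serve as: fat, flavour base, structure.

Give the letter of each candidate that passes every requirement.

A: only sweet potato and tapioca; none excluded — keep
B: has spelt, so not Whole30-style — reject
C: soy is permitted under the Whole30-style carve-out; nothing else excluded — OK
D: soy is permitted under the Whole30-style carve-out; nothing else excluded — keep
E: only apple; none excluded — OK
F: not usable as a fat; has bacon, so not vegetarian — no
G: has tahini, so not sesame-free — out
H: has hazelnut, so not tree-nut-free — reject
I: soy is permitted under the Whole30-style carve-out; nothing else excluded — valid
J: vegetarian, no tree nuts — keep

A, C, D, E, I, J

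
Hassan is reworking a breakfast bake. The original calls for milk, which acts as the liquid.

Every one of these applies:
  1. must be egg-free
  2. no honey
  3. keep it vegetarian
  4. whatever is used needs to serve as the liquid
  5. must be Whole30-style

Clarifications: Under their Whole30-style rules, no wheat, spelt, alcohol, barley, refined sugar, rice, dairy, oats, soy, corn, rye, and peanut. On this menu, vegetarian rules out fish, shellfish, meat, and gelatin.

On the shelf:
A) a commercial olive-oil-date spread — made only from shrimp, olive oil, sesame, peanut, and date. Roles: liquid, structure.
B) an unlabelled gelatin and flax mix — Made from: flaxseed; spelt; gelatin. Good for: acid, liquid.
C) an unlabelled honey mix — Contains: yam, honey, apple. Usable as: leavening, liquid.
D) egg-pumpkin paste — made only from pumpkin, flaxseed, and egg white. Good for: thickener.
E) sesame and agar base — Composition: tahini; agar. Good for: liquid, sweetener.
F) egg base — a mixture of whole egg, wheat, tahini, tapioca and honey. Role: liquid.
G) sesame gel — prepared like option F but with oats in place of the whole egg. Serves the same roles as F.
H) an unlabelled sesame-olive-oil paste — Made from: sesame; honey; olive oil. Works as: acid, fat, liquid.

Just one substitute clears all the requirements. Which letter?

E

A: has peanut, so not Whole30-style; has shrimp, so not vegetarian — out
B: has spelt, so not Whole30-style; has gelatin, so not vegetarian — reject
C: has honey, so not honey-free — no
D: not usable as a liquid; has egg white, so not egg-free — out
E: works as a liquid, Whole30-style, no honey — valid
F: has wheat, so not Whole30-style; has honey, so not honey-free (and 1 more) — no
G: has oats, so not Whole30-style; has honey, so not honey-free — reject
H: has honey, so not honey-free — no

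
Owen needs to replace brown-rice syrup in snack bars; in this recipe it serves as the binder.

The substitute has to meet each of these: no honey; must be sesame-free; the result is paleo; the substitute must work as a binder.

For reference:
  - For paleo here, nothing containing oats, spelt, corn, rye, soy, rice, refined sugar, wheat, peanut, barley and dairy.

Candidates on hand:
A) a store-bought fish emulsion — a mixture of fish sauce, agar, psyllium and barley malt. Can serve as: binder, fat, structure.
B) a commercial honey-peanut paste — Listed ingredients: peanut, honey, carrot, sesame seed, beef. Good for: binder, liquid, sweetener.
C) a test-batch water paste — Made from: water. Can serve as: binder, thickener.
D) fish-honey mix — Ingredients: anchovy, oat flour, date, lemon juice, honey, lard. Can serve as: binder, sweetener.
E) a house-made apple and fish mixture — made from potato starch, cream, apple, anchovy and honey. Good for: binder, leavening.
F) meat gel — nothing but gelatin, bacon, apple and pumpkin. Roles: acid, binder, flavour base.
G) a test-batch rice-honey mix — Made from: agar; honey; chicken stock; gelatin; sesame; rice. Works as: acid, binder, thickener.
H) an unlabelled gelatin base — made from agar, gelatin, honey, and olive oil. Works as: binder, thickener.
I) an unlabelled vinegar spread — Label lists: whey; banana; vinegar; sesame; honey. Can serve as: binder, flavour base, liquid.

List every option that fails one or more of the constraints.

A, B, D, E, G, H, I

A: has barley malt, so not paleo — reject
B: has peanut, so not paleo; has sesame seed, so not sesame-free (and 1 more) — no
C: works as a binder, no honey, paleo — valid
D: has oat flour, so not paleo; has honey, so not honey-free — no
E: has cream, so not paleo; has honey, so not honey-free — no
F: every rule checks out — OK
G: has rice, so not paleo; has sesame, so not sesame-free (and 1 more) — reject
H: has honey, so not honey-free — reject
I: has whey, so not paleo; has sesame, so not sesame-free (and 1 more) — out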